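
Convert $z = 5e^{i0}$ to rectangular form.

a = r cos θ = 5 * 1 = 5
b = r sin θ = 5 * 0 = 0
z = 5


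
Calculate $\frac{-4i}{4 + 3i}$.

Multiply numerator and denominator by conjugate (4 - 3i):
= (-4i)(4 - 3i) / (4^2 + 3^2)
= (-12 - 16i) / 25
= -12/25 - (16/25)i


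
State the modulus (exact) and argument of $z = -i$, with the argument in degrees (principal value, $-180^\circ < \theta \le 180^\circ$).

|z| = sqrt(0^2 + (-1)^2) = 1
a = 0 and b < 0, so z lies on the negative imaginary axis: arg(z) = -90°


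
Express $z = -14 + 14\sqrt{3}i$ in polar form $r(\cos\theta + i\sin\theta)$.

r = |z| = sqrt(a^2 + b^2) = sqrt((-14)^2 + (14*sqrt(3))^2) = sqrt(196 + 588) = sqrt(784) = 28
θ = arctan(b/a) = arctan(24.2487/-14) (quadrant-adjusted) = 120°
z = 28(cos 120° + i sin 120°)


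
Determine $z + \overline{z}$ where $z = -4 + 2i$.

z + conjugate(z) = (a + bi) + (a - bi) = 2a
= 2 * (-4) = -8


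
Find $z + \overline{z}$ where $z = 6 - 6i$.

z + conjugate(z) = (a + bi) + (a - bi) = 2a
= 2 * 6 = 12


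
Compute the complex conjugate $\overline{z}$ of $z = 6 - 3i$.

If z = a + bi, then conjugate(z) = a - bi
conjugate(6 - 3i) = 6 + 3i


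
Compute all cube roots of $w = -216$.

|w| = 216, arg(w) = 180°
Root modulus = 216^(1/3) = 6
Root arguments: θ_k = (180° + 360°k)/3 for k = 0, 1, ..., 2
Roots: 3 + 3*sqrt(3)i, -6, 3 - 3*sqrt(3)i


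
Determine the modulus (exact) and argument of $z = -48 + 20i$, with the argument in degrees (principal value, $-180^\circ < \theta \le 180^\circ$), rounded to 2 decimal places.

|z| = sqrt((-48)^2 + 20^2) = 52
arg(z) = arctan(b/a) = arctan(20/-48) (quadrant-adjusted) = 157.38°


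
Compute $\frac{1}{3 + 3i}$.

Multiply numerator and denominator by conjugate (3 - 3i):
= (1)(3 - 3i) / (3^2 + 3^2)
= (3 - 3i) / 18
Divide through by 3: (1 - i) / 6
= 1/6 - (1/6)i


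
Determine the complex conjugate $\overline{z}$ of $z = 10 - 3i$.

If z = a + bi, then conjugate(z) = a - bi
conjugate(10 - 3i) = 10 + 3i


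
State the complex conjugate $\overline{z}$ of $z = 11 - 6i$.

If z = a + bi, then conjugate(z) = a - bi
conjugate(11 - 6i) = 11 + 6i


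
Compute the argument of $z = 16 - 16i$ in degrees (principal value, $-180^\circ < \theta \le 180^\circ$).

θ = arctan(b/a) = arctan(-16/16) (quadrant-adjusted) = -45°


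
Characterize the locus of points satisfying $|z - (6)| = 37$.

|z - z0| = r describes a circle centered at z0 with radius r
Here z0 = 6 and r = 37
Locus: Circle centered at (6, 0) with radius 37


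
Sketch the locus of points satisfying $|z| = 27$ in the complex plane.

|z| = 27 means sqrt(x^2 + y^2) = 27
This is a circle of radius 27 centered at the origin


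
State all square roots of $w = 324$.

|w| = 324, arg(w) = 0°
Root modulus = 324^(1/2) = 18
Root arguments: θ_k = (0° + 360°k)/2 for k = 0, 1, ..., 1
Roots: 18, -18


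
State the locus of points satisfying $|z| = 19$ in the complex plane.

|z| = 19 means sqrt(x^2 + y^2) = 19
This is a circle of radius 19 centered at the origin


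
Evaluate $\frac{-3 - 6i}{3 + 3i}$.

Multiply numerator and denominator by conjugate (3 - 3i):
= (-3 - 6i)(3 - 3i) / (3^2 + 3^2)
= (-27 - 9i) / 18
Divide through by 9: (-3 - i) / 2
= -3/2 - (1/2)i


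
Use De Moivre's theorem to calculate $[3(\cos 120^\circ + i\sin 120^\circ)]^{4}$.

By De Moivre: z^n = r^n(cos(nθ) + i sin(nθ))
= 3^4(cos(4*120°) + i sin(4*120°))
= 81(cos 120° + i sin 120°)
= -81/2 + (81*sqrt(3)/2)i


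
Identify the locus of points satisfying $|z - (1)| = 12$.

|z - z0| = r describes a circle centered at z0 with radius r
Here z0 = 1 and r = 12
Locus: Circle centered at (1, 0) with radius 12


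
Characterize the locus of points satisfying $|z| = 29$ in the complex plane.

|z| = 29 means sqrt(x^2 + y^2) = 29
This is a circle of radius 29 centered at the origin


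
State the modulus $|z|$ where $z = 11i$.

|z| = sqrt(a^2 + b^2) = sqrt(0^2 + 11^2) = sqrt(121) = 11


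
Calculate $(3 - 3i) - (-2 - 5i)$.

(3 - (-2)) + (-3 - (-5))i = 5 + 2i


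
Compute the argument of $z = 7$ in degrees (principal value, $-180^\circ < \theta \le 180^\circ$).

b = 0 and a > 0, so z lies on the positive real axis: θ = 0°


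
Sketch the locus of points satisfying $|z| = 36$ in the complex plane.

|z| = 36 means sqrt(x^2 + y^2) = 36
This is a circle of radius 36 centered at the origin


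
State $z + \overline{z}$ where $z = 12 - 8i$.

z + conjugate(z) = (a + bi) + (a - bi) = 2a
= 2 * 12 = 24


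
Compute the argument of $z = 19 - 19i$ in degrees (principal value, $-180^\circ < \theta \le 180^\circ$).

θ = arctan(b/a) = arctan(-19/19) (quadrant-adjusted) = -45°


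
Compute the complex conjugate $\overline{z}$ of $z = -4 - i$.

If z = a + bi, then conjugate(z) = a - bi
conjugate(-4 - i) = -4 + i


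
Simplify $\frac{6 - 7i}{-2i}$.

Multiply numerator and denominator by conjugate (2i):
= (6 - 7i)(2i) / (0^2 + (-2)^2)
= (14 + 12i) / 4
Divide through by 2: (7 + 6i) / 2
= 7/2 + 3i


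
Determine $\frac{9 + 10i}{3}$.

Divisor is real, so divide each part by 3:
= 3 + (10/3)i


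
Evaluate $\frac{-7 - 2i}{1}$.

Divisor is real, so divide each part by 1:
= -7 - 2i


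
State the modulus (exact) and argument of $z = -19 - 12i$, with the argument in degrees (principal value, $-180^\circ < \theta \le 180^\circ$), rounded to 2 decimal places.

|z| = sqrt((-19)^2 + (-12)^2) = sqrt(505)
arg(z) = arctan(b/a) = arctan(-12/-19) (quadrant-adjusted) = -147.72°


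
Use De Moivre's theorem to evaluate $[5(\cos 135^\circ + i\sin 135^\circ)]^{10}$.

By De Moivre: z^n = r^n(cos(nθ) + i sin(nθ))
= 5^10(cos(10*135°) + i sin(10*135°))
= 9765625(cos 270° + i sin 270°)
= -9765625i


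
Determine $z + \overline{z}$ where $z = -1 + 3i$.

z + conjugate(z) = (a + bi) + (a - bi) = 2a
= 2 * (-1) = -2


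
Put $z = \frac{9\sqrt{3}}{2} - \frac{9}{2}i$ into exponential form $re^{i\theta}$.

r = |z| = sqrt((9*sqrt(3)/2)^2 + (-9/2)^2) = sqrt(243/4 + 81/4) = sqrt(81) = 9
θ = arctan(b/a) = arctan(-4.5/7.7942) (quadrant-adjusted) = -30° = -π/6
z = 9e^(-i*π/6)


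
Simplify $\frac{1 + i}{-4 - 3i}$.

Multiply numerator and denominator by conjugate (-4 + 3i):
= (1 + i)(-4 + 3i) / ((-4)^2 + (-3)^2)
= (-7 - i) / 25
= -7/25 - (1/25)i


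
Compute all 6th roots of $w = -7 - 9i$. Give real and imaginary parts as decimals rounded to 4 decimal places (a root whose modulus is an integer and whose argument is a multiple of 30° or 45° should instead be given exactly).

|w| = sqrt(130) ≈ 11.401754, arg(w) ≈ 232.125016°
Root modulus = sqrt(130)^(1/6) ≈ 1.500244
Root arguments: θ_k = (arg(w) + 360°k)/6 for k = 0, 1, ..., 5
Compute each root as (root modulus)(cos θ_k + i sin θ_k) using full-precision intermediates, then round to 4 decimal places.
Roots: 1.1710 + 0.9378i, -0.2266 + 1.4830i, -1.3976 + 0.5453i, -1.1710 - 0.9378i, 0.2266 - 1.4830i, 1.3976 - 0.5453i


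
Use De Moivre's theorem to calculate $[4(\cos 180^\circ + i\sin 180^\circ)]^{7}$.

By De Moivre: z^n = r^n(cos(nθ) + i sin(nθ))
= 4^7(cos(7*180°) + i sin(7*180°))
= 16384(cos 180° + i sin 180°)
= -16384


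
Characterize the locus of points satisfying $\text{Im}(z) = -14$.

Im(z) = y where z = x + yi; the equation y = -14 is satisfied by all points with that y-coordinate
Locus: Horizontal line y = -14


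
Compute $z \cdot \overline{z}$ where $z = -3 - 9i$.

z * conjugate(z) = |z|^2 = a^2 + b^2
= (-3)^2 + (-9)^2 = 90


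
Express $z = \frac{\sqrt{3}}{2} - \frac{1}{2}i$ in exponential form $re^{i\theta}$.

r = |z| = sqrt((sqrt(3)/2)^2 + (-1/2)^2) = sqrt(3/4 + 1/4) = sqrt(1) = 1
θ = arctan(b/a) = arctan(-0.5/0.866) (quadrant-adjusted) = -30° = -π/6
z = 1e^(-i*π/6)


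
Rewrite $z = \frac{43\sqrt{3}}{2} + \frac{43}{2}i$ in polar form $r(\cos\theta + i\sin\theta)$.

r = |z| = sqrt(a^2 + b^2) = sqrt((43*sqrt(3)/2)^2 + (43/2)^2) = sqrt(5547/4 + 1849/4) = sqrt(1849) = 43
θ = arctan(b/a) = arctan(21.5/37.2391) (quadrant-adjusted) = 30°
z = 43(cos 30° + i sin 30°)


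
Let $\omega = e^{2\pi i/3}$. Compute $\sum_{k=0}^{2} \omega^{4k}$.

Let ζ = ω^4 = e^(2πi·4/3). Since 3 ∤ 4, ζ ≠ 1.
Sum = Σ_{k=0}^{2} ζ^k = (ζ^3 - 1)/(ζ - 1) = (ω^{4·3} - 1)/(ζ - 1) = (1 - 1)/(ζ - 1) = 0


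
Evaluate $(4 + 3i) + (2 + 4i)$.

(4 + 2) + (3 + 4)i = 6 + 7i


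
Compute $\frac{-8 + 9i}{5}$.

Divisor is real, so divide each part by 5:
= -8/5 + (9/5)i


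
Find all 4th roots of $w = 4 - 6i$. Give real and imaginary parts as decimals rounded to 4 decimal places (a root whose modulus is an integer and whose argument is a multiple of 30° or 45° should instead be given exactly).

|w| = sqrt(52) ≈ 7.211103, arg(w) ≈ 303.690068°
Root modulus = sqrt(52)^(1/4) ≈ 1.638704
Root arguments: θ_k = (arg(w) + 360°k)/4 for k = 0, 1, ..., 3
Compute each root as (root modulus)(cos θ_k + i sin θ_k) using full-precision intermediates, then round to 4 decimal places.
Roots: 0.3986 + 1.5895i, -1.5895 + 0.3986i, -0.3986 - 1.5895i, 1.5895 - 0.3986i


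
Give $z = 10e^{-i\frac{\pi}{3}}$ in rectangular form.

a = r cos θ = 10 * 1/2 = 5
b = r sin θ = 10 * -sqrt(3)/2 = -5*sqrt(3)
z = 5 - 5*sqrt(3)i


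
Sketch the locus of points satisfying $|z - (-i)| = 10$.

|z - z0| = r describes a circle centered at z0 with radius r
Here z0 = -i and r = 10
Locus: Circle centered at (0, -1) with radius 10


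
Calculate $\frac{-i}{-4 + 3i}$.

Multiply numerator and denominator by conjugate (-4 - 3i):
= (-i)(-4 - 3i) / ((-4)^2 + 3^2)
= (-3 + 4i) / 25
= -3/25 + (4/25)i


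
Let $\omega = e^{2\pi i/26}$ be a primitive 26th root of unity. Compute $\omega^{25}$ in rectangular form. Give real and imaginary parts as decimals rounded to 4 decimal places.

ω^25 = e^(2πi·25/26) = e^(i·25π/13)
= cos(25π/13) + i sin(25π/13)
= 0.9709 - 0.2393i


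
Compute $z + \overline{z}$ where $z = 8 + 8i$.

z + conjugate(z) = (a + bi) + (a - bi) = 2a
= 2 * 8 = 16


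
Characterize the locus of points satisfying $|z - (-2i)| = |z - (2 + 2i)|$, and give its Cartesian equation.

|z - z1| = |z - z2| means z is equidistant from z1 and z2,
i.e. the perpendicular bisector of the segment from (0, -2) to (2, 2) (midpoint (1, 0)).
With z = x + yi, square both sides:
(x - 0)^2 + (y - (-2))^2 = (x - 2)^2 + (y - 2)^2
The x^2 and y^2 terms cancel: 4x + 8y = 8 - 4 = 4
Simplify: x + 2y = 1
Locus: Perpendicular bisector of the segment from (0, -2) to (2, 2): the line x + 2y = 1


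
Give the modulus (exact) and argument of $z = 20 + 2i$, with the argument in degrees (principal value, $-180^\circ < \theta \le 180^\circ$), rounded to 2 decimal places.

|z| = sqrt(20^2 + 2^2) = sqrt(404)
arg(z) = arctan(b/a) = arctan(2/20) (quadrant-adjusted) = 5.71°


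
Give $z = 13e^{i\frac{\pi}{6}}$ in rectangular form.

a = r cos θ = 13 * sqrt(3)/2 = 13*sqrt(3)/2
b = r sin θ = 13 * 1/2 = 13/2
z = 13*sqrt(3)/2 + (13/2)i


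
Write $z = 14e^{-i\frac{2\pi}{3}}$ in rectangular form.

a = r cos θ = 14 * -1/2 = -7
b = r sin θ = 14 * -sqrt(3)/2 = -7*sqrt(3)
z = -7 - 7*sqrt(3)i


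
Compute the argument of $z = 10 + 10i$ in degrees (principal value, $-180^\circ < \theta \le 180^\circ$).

θ = arctan(b/a) = arctan(10/10) (quadrant-adjusted) = 45°


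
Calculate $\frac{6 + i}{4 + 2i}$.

Multiply numerator and denominator by conjugate (4 - 2i):
= (6 + i)(4 - 2i) / (4^2 + 2^2)
= (26 - 8i) / 20
Divide through by 2: (13 - 4i) / 10
= 13/10 - (2/5)i


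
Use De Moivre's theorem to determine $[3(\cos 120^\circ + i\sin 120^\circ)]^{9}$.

By De Moivre: z^n = r^n(cos(nθ) + i sin(nθ))
= 3^9(cos(9*120°) + i sin(9*120°))
= 19683(cos 0° + i sin 0°)
= 19683


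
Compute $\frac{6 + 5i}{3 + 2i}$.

Multiply numerator and denominator by conjugate (3 - 2i):
= (6 + 5i)(3 - 2i) / (3^2 + 2^2)
= (28 + 3i) / 13
= 28/13 + (3/13)i


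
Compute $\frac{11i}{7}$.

Divisor is real, so divide each part by 7:
= 0 + (11/7)i


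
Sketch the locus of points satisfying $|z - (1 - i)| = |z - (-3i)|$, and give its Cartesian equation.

|z - z1| = |z - z2| means z is equidistant from z1 and z2,
i.e. the perpendicular bisector of the segment from (1, -1) to (0, -3) (midpoint (1/2, -2)).
With z = x + yi, square both sides:
(x - 1)^2 + (y - (-1))^2 = (x - 0)^2 + (y - (-3))^2
The x^2 and y^2 terms cancel: -2x + (-4)y = 9 - 2 = 7
Simplify: 2x + 4y = -7
Locus: Perpendicular bisector of the segment from (1, -1) to (0, -3): the line 2x + 4y = -7


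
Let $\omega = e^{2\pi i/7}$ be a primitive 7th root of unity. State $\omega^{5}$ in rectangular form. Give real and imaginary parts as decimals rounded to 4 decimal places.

ω^5 = e^(2πi·5/7) = e^(i·10π/7)
= cos(10π/7) + i sin(10π/7)
= -0.2225 - 0.9749i


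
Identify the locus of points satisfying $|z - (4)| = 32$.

|z - z0| = r describes a circle centered at z0 with radius r
Here z0 = 4 and r = 32
Locus: Circle centered at (4, 0) with radius 32


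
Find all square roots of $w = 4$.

|w| = 4, arg(w) = 0°
Root modulus = 4^(1/2) = 2
Root arguments: θ_k = (0° + 360°k)/2 for k = 0, 1, ..., 1
Roots: 2, -2


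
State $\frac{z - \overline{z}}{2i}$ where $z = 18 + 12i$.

z - conjugate(z) = 2bi
(z - conjugate(z))/(2i) = 2bi/(2i) = b = 12


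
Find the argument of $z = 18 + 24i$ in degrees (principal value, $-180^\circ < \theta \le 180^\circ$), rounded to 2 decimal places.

θ = arctan(b/a) = arctan(24/18) (quadrant-adjusted) = 53.13°


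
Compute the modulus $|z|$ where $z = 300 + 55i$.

|z| = sqrt(a^2 + b^2) = sqrt(300^2 + 55^2) = sqrt(93025) = 305


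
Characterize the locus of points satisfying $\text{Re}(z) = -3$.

Re(z) = x where z = x + yi; the equation x = -3 is satisfied by all points with that x-coordinate
Locus: Vertical line x = -3


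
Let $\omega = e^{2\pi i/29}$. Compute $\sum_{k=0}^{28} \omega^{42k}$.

Let ζ = ω^42 = e^(2πi·42/29). Since 29 ∤ 42, ζ ≠ 1.
Sum = Σ_{k=0}^{28} ζ^k = (ζ^29 - 1)/(ζ - 1) = (ω^{42·29} - 1)/(ζ - 1) = (1 - 1)/(ζ - 1) = 0


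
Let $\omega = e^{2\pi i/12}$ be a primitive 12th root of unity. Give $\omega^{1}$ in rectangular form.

ω^1 = e^(2πi·1/12) = e^(i·1π/6)
= cos(1π/6) + i sin(1π/6)
= sqrt(3)/2 + (1/2)i


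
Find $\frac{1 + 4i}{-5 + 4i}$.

Multiply numerator and denominator by conjugate (-5 - 4i):
= (1 + 4i)(-5 - 4i) / ((-5)^2 + 4^2)
= (11 - 24i) / 41
= 11/41 - (24/41)i


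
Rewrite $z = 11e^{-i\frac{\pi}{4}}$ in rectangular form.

a = r cos θ = 11 * sqrt(2)/2 = 11*sqrt(2)/2
b = r sin θ = 11 * -sqrt(2)/2 = -11*sqrt(2)/2
z = 11*sqrt(2)/2 - (11*sqrt(2)/2)i


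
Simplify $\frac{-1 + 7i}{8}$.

Divisor is real, so divide each part by 8:
= -1/8 + (7/8)i


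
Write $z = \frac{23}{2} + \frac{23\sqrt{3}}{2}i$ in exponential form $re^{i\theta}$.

r = |z| = sqrt((23/2)^2 + (23*sqrt(3)/2)^2) = sqrt(529/4 + 1587/4) = sqrt(529) = 23
θ = arctan(b/a) = arctan(19.9186/11.5) (quadrant-adjusted) = 60° = π/3
z = 23e^(i*π/3)


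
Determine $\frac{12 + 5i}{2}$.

Divisor is real, so divide each part by 2:
= 6 + (5/2)i


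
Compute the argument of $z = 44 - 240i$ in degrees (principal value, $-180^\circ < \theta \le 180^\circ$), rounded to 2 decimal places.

θ = arctan(b/a) = arctan(-240/44) (quadrant-adjusted) = -79.61°


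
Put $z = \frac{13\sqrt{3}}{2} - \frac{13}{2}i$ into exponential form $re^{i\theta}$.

r = |z| = sqrt((13*sqrt(3)/2)^2 + (-13/2)^2) = sqrt(507/4 + 169/4) = sqrt(169) = 13
θ = arctan(b/a) = arctan(-6.5/11.2583) (quadrant-adjusted) = -30° = -π/6
z = 13e^(-i*π/6)


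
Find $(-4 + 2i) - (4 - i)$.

(-4 - 4) + (2 - (-1))i = -8 + 3i


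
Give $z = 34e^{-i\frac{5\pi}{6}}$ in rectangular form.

a = r cos θ = 34 * -sqrt(3)/2 = -17*sqrt(3)
b = r sin θ = 34 * -1/2 = -17
z = -17*sqrt(3) - 17i


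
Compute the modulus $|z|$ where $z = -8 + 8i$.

|z| = sqrt(a^2 + b^2) = sqrt((-8)^2 + 8^2) = sqrt(128) = sqrt(128)


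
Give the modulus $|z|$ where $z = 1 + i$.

|z| = sqrt(a^2 + b^2) = sqrt(1^2 + 1^2) = sqrt(2) = sqrt(2)


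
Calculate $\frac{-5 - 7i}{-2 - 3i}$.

Multiply numerator and denominator by conjugate (-2 + 3i):
= (-5 - 7i)(-2 + 3i) / ((-2)^2 + (-3)^2)
= (31 - i) / 13
= 31/13 - (1/13)i


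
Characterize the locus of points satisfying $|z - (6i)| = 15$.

|z - z0| = r describes a circle centered at z0 with radius r
Here z0 = 6i and r = 15
Locus: Circle centered at (0, 6) with radius 15


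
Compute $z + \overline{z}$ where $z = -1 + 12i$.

z + conjugate(z) = (a + bi) + (a - bi) = 2a
= 2 * (-1) = -2


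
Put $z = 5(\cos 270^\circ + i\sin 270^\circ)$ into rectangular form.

a = r cos θ = 5 * 0 = 0
b = r sin θ = 5 * -1 = -5
z = -5i


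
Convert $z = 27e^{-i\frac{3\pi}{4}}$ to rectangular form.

a = r cos θ = 27 * -sqrt(2)/2 = -27*sqrt(2)/2
b = r sin θ = 27 * -sqrt(2)/2 = -27*sqrt(2)/2
z = -27*sqrt(2)/2 - (27*sqrt(2)/2)i


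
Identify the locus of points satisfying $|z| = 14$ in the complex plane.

|z| = 14 means sqrt(x^2 + y^2) = 14
This is a circle of radius 14 centered at the origin


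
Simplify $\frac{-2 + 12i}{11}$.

Divisor is real, so divide each part by 11:
= -2/11 + (12/11)i


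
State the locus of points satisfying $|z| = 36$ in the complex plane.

|z| = 36 means sqrt(x^2 + y^2) = 36
This is a circle of radius 36 centered at the origin


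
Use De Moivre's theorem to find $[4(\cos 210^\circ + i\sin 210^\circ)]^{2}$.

By De Moivre: z^n = r^n(cos(nθ) + i sin(nθ))
= 4^2(cos(2*210°) + i sin(2*210°))
= 16(cos 60° + i sin 60°)
= 8 + 8*sqrt(3)i


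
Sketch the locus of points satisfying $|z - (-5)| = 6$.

|z - z0| = r describes a circle centered at z0 with radius r
Here z0 = -5 and r = 6
Locus: Circle centered at (-5, 0) with radius 6


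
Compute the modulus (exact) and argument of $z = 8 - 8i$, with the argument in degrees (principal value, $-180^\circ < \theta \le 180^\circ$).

|z| = sqrt(8^2 + (-8)^2) = sqrt(128)
arg(z) = arctan(b/a) = arctan(-8/8) (quadrant-adjusted) = -45°


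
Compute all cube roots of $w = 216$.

|w| = 216, arg(w) = 0°
Root modulus = 216^(1/3) = 6
Root arguments: θ_k = (0° + 360°k)/3 for k = 0, 1, ..., 2
Roots: 6, -3 + 3*sqrt(3)i, -3 - 3*sqrt(3)i


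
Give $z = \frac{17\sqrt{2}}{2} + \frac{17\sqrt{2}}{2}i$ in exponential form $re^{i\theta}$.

r = |z| = sqrt((17*sqrt(2)/2)^2 + (17*sqrt(2)/2)^2) = sqrt(289/2 + 289/2) = sqrt(289) = 17
θ = arctan(b/a) = arctan(12.0208/12.0208) (quadrant-adjusted) = 45° = π/4
z = 17e^(i*π/4)


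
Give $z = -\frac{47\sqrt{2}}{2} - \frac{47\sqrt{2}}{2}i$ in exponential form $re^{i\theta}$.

r = |z| = sqrt((-47*sqrt(2)/2)^2 + (-47*sqrt(2)/2)^2) = sqrt(2209/2 + 2209/2) = sqrt(2209) = 47
θ = arctan(b/a) = arctan(-33.234/-33.234) (quadrant-adjusted) = 225° = 5π/4
z = 47e^(i*5π/4)


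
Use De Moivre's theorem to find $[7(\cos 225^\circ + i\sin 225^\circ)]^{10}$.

By De Moivre: z^n = r^n(cos(nθ) + i sin(nθ))
= 7^10(cos(10*225°) + i sin(10*225°))
= 282475249(cos 90° + i sin 90°)
= 282475249i


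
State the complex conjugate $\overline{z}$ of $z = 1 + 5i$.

If z = a + bi, then conjugate(z) = a - bi
conjugate(1 + 5i) = 1 - 5i


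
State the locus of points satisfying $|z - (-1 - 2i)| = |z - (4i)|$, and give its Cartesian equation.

|z - z1| = |z - z2| means z is equidistant from z1 and z2,
i.e. the perpendicular bisector of the segment from (-1, -2) to (0, 4) (midpoint (-1/2, 1)).
With z = x + yi, square both sides:
(x - (-1))^2 + (y - (-2))^2 = (x - 0)^2 + (y - 4)^2
The x^2 and y^2 terms cancel: 2x + 12y = 16 - 5 = 11
Simplify: 2x + 12y = 11
Locus: Perpendicular bisector of the segment from (-1, -2) to (0, 4): the line 2x + 12y = 11


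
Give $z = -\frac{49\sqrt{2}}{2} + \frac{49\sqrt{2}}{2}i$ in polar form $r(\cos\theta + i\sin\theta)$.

r = |z| = sqrt(a^2 + b^2) = sqrt((-49*sqrt(2)/2)^2 + (49*sqrt(2)/2)^2) = sqrt(2401/2 + 2401/2) = sqrt(2401) = 49
θ = arctan(b/a) = arctan(34.6482/-34.6482) (quadrant-adjusted) = 135°
z = 49(cos 135° + i sin 135°)


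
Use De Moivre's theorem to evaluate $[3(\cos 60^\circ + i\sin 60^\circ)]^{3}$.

By De Moivre: z^n = r^n(cos(nθ) + i sin(nθ))
= 3^3(cos(3*60°) + i sin(3*60°))
= 27(cos 180° + i sin 180°)
= -27


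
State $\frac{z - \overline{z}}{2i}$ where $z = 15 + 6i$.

z - conjugate(z) = 2bi
(z - conjugate(z))/(2i) = 2bi/(2i) = b = 6


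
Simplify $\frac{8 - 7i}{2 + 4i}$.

Multiply numerator and denominator by conjugate (2 - 4i):
= (8 - 7i)(2 - 4i) / (2^2 + 4^2)
= (-12 - 46i) / 20
Divide through by 2: (-6 - 23i) / 10
= -3/5 - (23/10)i


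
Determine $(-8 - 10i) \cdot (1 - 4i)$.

(a1*a2 - b1*b2) + (a1*b2 + b1*a2)i
= (-8 - 40) + (32 + (-10))i
= -48 + 22i


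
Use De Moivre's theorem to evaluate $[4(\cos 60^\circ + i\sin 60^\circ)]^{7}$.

By De Moivre: z^n = r^n(cos(nθ) + i sin(nθ))
= 4^7(cos(7*60°) + i sin(7*60°))
= 16384(cos 60° + i sin 60°)
= 8192 + 8192*sqrt(3)i


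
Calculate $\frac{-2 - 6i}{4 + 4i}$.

Multiply numerator and denominator by conjugate (4 - 4i):
= (-2 - 6i)(4 - 4i) / (4^2 + 4^2)
= (-32 - 16i) / 32
Divide through by 16: (-2 - i) / 2
= -1 - (1/2)i


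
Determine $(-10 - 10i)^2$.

(a + bi)^2 = a^2 - b^2 + 2abi
= (-10)^2 - (-10)^2 + 2*(-10)*(-10)i
= 200i


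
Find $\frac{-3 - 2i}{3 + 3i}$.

Multiply numerator and denominator by conjugate (3 - 3i):
= (-3 - 2i)(3 - 3i) / (3^2 + 3^2)
= (-15 + 3i) / 18
Divide through by 3: (-5 + i) / 6
= -5/6 + (1/6)i


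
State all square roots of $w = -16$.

|w| = 16, arg(w) = 180°
Root modulus = 16^(1/2) = 4
Root arguments: θ_k = (180° + 360°k)/2 for k = 0, 1, ..., 1
Roots: 4i, -4i


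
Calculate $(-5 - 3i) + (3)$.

(-5 + 3) + (-3 + 0)i = -2 - 3i


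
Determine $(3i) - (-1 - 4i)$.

(0 - (-1)) + (3 - (-4))i = 1 + 7i


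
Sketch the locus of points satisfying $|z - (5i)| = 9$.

|z - z0| = r describes a circle centered at z0 with radius r
Here z0 = 5i and r = 9
Locus: Circle centered at (0, 5) with radius 9


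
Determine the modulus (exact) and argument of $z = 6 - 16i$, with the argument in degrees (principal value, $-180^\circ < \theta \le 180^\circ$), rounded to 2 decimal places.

|z| = sqrt(6^2 + (-16)^2) = sqrt(292)
arg(z) = arctan(b/a) = arctan(-16/6) (quadrant-adjusted) = -69.44°


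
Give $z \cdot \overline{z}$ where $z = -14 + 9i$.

z * conjugate(z) = |z|^2 = a^2 + b^2
= (-14)^2 + 9^2 = 277


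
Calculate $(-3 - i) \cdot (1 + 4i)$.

(a1*a2 - b1*b2) + (a1*b2 + b1*a2)i
= (-3 - (-4)) + (-12 + (-1))i
= 1 - 13i


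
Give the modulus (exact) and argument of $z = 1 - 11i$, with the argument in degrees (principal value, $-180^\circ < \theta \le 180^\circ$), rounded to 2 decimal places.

|z| = sqrt(1^2 + (-11)^2) = sqrt(122)
arg(z) = arctan(b/a) = arctan(-11/1) (quadrant-adjusted) = -84.81°


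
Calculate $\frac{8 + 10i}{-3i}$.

Multiply numerator and denominator by conjugate (3i):
= (8 + 10i)(3i) / (0^2 + (-3)^2)
= (-30 + 24i) / 9
Divide through by 3: (-10 + 8i) / 3
= -10/3 + (8/3)i


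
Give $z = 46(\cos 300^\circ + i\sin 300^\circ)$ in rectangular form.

a = r cos θ = 46 * 1/2 = 23
b = r sin θ = 46 * -sqrt(3)/2 = -23*sqrt(3)
z = 23 - 23*sqrt(3)i


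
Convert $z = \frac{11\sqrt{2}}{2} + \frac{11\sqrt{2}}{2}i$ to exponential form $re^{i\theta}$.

r = |z| = sqrt((11*sqrt(2)/2)^2 + (11*sqrt(2)/2)^2) = sqrt(121/2 + 121/2) = sqrt(121) = 11
θ = arctan(b/a) = arctan(7.7782/7.7782) (quadrant-adjusted) = 45° = π/4
z = 11e^(i*π/4)


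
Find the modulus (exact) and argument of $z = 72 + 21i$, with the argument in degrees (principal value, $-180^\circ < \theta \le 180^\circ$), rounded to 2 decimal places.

|z| = sqrt(72^2 + 21^2) = 75
arg(z) = arctan(b/a) = arctan(21/72) (quadrant-adjusted) = 16.26°


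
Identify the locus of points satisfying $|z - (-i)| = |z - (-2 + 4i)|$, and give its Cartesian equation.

|z - z1| = |z - z2| means z is equidistant from z1 and z2,
i.e. the perpendicular bisector of the segment from (0, -1) to (-2, 4) (midpoint (-1, 3/2)).
With z = x + yi, square both sides:
(x - 0)^2 + (y - (-1))^2 = (x - (-2))^2 + (y - 4)^2
The x^2 and y^2 terms cancel: -4x + 10y = 20 - 1 = 19
Simplify: 4x - 10y = -19
Locus: Perpendicular bisector of the segment from (0, -1) to (-2, 4): the line 4x - 10y = -19


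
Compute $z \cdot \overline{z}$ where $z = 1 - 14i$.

z * conjugate(z) = |z|^2 = a^2 + b^2
= 1^2 + (-14)^2 = 197


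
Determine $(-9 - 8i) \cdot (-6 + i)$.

(a1*a2 - b1*b2) + (a1*b2 + b1*a2)i
= (54 - (-8)) + (-9 + 48)i
= 62 + 39i


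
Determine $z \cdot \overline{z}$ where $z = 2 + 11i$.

z * conjugate(z) = |z|^2 = a^2 + b^2
= 2^2 + 11^2 = 125


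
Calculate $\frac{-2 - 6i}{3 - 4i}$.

Multiply numerator and denominator by conjugate (3 + 4i):
= (-2 - 6i)(3 + 4i) / (3^2 + (-4)^2)
= (18 - 26i) / 25
= 18/25 - (26/25)i


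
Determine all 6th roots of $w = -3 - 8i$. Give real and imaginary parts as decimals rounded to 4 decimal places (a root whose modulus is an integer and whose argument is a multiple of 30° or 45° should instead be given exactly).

|w| = sqrt(73) ≈ 8.544004, arg(w) ≈ 249.443955°
Root modulus = sqrt(73)^(1/6) ≈ 1.429805
Root arguments: θ_k = (arg(w) + 360°k)/6 for k = 0, 1, ..., 5
Compute each root as (root modulus)(cos θ_k + i sin θ_k) using full-precision intermediates, then round to 4 decimal places.
Roots: 1.0696 + 0.9488i, -0.2869 + 1.4007i, -1.3565 + 0.4519i, -1.0696 - 0.9488i, 0.2869 - 1.4007i, 1.3565 - 0.4519i


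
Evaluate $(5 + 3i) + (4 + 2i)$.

(5 + 4) + (3 + 2)i = 9 + 5i


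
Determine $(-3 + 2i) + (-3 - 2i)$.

(-3 + (-3)) + (2 + (-2))i = -6


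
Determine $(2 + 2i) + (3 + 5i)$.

(2 + 3) + (2 + 5)i = 5 + 7i


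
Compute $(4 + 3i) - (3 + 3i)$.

(4 - 3) + (3 - 3)i = 1


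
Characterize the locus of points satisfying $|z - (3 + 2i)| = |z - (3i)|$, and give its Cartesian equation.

|z - z1| = |z - z2| means z is equidistant from z1 and z2,
i.e. the perpendicular bisector of the segment from (3, 2) to (0, 3) (midpoint (3/2, 5/2)).
With z = x + yi, square both sides:
(x - 3)^2 + (y - 2)^2 = (x - 0)^2 + (y - 3)^2
The x^2 and y^2 terms cancel: -6x + 2y = 9 - 13 = -4
Simplify: 3x - y = 2
Locus: Perpendicular bisector of the segment from (3, 2) to (0, 3): the line 3x - y = 2


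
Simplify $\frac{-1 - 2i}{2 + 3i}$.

Multiply numerator and denominator by conjugate (2 - 3i):
= (-1 - 2i)(2 - 3i) / (2^2 + 3^2)
= (-8 - i) / 13
= -8/13 - (1/13)i


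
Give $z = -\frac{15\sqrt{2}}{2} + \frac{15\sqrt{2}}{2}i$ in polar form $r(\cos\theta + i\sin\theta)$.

r = |z| = sqrt(a^2 + b^2) = sqrt((-15*sqrt(2)/2)^2 + (15*sqrt(2)/2)^2) = sqrt(225/2 + 225/2) = sqrt(225) = 15
θ = arctan(b/a) = arctan(10.6066/-10.6066) (quadrant-adjusted) = 135°
z = 15(cos 135° + i sin 135°)


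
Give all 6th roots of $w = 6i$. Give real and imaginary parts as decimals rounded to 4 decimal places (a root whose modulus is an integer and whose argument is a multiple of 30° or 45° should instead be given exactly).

|w| = 6, arg(w) = 90°
Root modulus = 6^(1/6) ≈ 1.348006
Root arguments: θ_k = (90° + 360°k)/6 for k = 0, 1, ..., 5
Compute each root as (root modulus)(cos θ_k + i sin θ_k) using full-precision intermediates, then round to 4 decimal places.
Roots: 1.3021 + 0.3489i, 0.3489 + 1.3021i, -0.9532 + 0.9532i, -1.3021 - 0.3489i, -0.3489 - 1.3021i, 0.9532 - 0.9532i


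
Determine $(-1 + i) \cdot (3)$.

(a1*a2 - b1*b2) + (a1*b2 + b1*a2)i
= (-3 - 0) + (0 + 3)i
= -3 + 3i


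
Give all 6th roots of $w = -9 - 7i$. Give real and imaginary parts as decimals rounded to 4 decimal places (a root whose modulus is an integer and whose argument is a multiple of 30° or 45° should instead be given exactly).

|w| = sqrt(130) ≈ 11.401754, arg(w) ≈ 217.874984°
Root modulus = sqrt(130)^(1/6) ≈ 1.500244
Root arguments: θ_k = (arg(w) + 360°k)/6 for k = 0, 1, ..., 5
Compute each root as (root modulus)(cos θ_k + i sin θ_k) using full-precision intermediates, then round to 4 decimal places.
Roots: 1.2089 + 0.8884i, -0.1650 + 1.4911i, -1.3738 + 0.6027i, -1.2089 - 0.8884i, 0.1650 - 1.4911i, 1.3738 - 0.6027i


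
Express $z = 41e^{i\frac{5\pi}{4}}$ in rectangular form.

a = r cos θ = 41 * -sqrt(2)/2 = -41*sqrt(2)/2
b = r sin θ = 41 * -sqrt(2)/2 = -41*sqrt(2)/2
z = -41*sqrt(2)/2 - (41*sqrt(2)/2)i


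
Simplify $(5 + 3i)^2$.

(a + bi)^2 = a^2 - b^2 + 2abi
= 5^2 - 3^2 + 2*5*3i
= 16 + 30i


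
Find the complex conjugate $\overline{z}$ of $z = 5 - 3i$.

If z = a + bi, then conjugate(z) = a - bi
conjugate(5 - 3i) = 5 + 3i


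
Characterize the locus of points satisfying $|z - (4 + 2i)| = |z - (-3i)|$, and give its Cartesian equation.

|z - z1| = |z - z2| means z is equidistant from z1 and z2,
i.e. the perpendicular bisector of the segment from (4, 2) to (0, -3) (midpoint (2, -1/2)).
With z = x + yi, square both sides:
(x - 4)^2 + (y - 2)^2 = (x - 0)^2 + (y - (-3))^2
The x^2 and y^2 terms cancel: -8x + (-10)y = 9 - 20 = -11
Simplify: 8x + 10y = 11
Locus: Perpendicular bisector of the segment from (4, 2) to (0, -3): the line 8x + 10y = 11


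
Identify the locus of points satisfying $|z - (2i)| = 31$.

|z - z0| = r describes a circle centered at z0 with radius r
Here z0 = 2i and r = 31
Locus: Circle centered at (0, 2) with radius 31


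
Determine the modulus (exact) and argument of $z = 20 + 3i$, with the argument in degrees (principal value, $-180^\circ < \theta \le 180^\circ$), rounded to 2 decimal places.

|z| = sqrt(20^2 + 3^2) = sqrt(409)
arg(z) = arctan(b/a) = arctan(3/20) (quadrant-adjusted) = 8.53°


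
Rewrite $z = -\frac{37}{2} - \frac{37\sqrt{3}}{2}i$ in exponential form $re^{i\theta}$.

r = |z| = sqrt((-37/2)^2 + (-37*sqrt(3)/2)^2) = sqrt(1369/4 + 4107/4) = sqrt(1369) = 37
θ = arctan(b/a) = arctan(-32.0429/-18.5) (quadrant-adjusted) = 240° = 4π/3
z = 37e^(i*4π/3)


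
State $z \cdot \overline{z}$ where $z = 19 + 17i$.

z * conjugate(z) = |z|^2 = a^2 + b^2
= 19^2 + 17^2 = 650


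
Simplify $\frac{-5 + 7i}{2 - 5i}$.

Multiply numerator and denominator by conjugate (2 + 5i):
= (-5 + 7i)(2 + 5i) / (2^2 + (-5)^2)
= (-45 - 11i) / 29
= -45/29 - (11/29)i


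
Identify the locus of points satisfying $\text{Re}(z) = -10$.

Re(z) = x where z = x + yi; the equation x = -10 is satisfied by all points with that x-coordinate
Locus: Vertical line x = -10


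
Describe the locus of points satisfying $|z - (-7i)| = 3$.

|z - z0| = r describes a circle centered at z0 with radius r
Here z0 = -7i and r = 3
Locus: Circle centered at (0, -7) with radius 3


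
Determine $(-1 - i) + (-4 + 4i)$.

(-1 + (-4)) + (-1 + 4)i = -5 + 3i


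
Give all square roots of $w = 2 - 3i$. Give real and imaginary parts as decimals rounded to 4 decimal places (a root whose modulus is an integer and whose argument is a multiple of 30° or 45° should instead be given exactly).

|w| = sqrt(13) ≈ 3.605551, arg(w) ≈ 303.690068°
Root modulus = sqrt(13)^(1/2) ≈ 1.898829
Root arguments: θ_k = (arg(w) + 360°k)/2 for k = 0, 1, ..., 1
Compute each root as (root modulus)(cos θ_k + i sin θ_k) using full-precision intermediates, then round to 4 decimal places.
Roots: -1.6741 + 0.8960i, 1.6741 - 0.8960i


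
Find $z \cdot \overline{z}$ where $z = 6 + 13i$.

z * conjugate(z) = |z|^2 = a^2 + b^2
= 6^2 + 13^2 = 205


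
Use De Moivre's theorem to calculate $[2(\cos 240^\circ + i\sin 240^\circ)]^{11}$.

By De Moivre: z^n = r^n(cos(nθ) + i sin(nθ))
= 2^11(cos(11*240°) + i sin(11*240°))
= 2048(cos 120° + i sin 120°)
= -1024 + 1024*sqrt(3)i


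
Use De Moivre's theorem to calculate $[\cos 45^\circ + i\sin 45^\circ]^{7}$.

By De Moivre: z^n = r^n(cos(nθ) + i sin(nθ))
= 1^7(cos(7*45°) + i sin(7*45°))
= 1(cos 315° + i sin 315°)
= sqrt(2)/2 - (sqrt(2)/2)i


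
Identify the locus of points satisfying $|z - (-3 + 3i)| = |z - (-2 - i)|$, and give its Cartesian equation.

|z - z1| = |z - z2| means z is equidistant from z1 and z2,
i.e. the perpendicular bisector of the segment from (-3, 3) to (-2, -1) (midpoint (-5/2, 1)).
With z = x + yi, square both sides:
(x - (-3))^2 + (y - 3)^2 = (x - (-2))^2 + (y - (-1))^2
The x^2 and y^2 terms cancel: 2x + (-8)y = 5 - 18 = -13
Simplify: 2x - 8y = -13
Locus: Perpendicular bisector of the segment from (-3, 3) to (-2, -1): the line 2x - 8y = -13


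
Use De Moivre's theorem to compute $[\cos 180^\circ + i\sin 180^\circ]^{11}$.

By De Moivre: z^n = r^n(cos(nθ) + i sin(nθ))
= 1^11(cos(11*180°) + i sin(11*180°))
= 1(cos 180° + i sin 180°)
= -1


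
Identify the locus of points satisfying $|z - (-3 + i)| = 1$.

|z - z0| = r describes a circle centered at z0 with radius r
Here z0 = -3 + i and r = 1
Locus: Circle centered at (-3, 1) with radius 1


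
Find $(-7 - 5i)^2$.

(a + bi)^2 = a^2 - b^2 + 2abi
= (-7)^2 - (-5)^2 + 2*(-7)*(-5)i
= 24 + 70i


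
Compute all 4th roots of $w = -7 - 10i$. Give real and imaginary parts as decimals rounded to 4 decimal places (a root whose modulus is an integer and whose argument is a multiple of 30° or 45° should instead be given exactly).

|w| = sqrt(149) ≈ 12.206556, arg(w) ≈ 235.007980°
Root modulus = sqrt(149)^(1/4) ≈ 1.869168
Root arguments: θ_k = (arg(w) + 360°k)/4 for k = 0, 1, ..., 3
Compute each root as (root modulus)(cos θ_k + i sin θ_k) using full-precision intermediates, then round to 4 decimal places.
Roots: 0.9696 + 1.5980i, -1.5980 + 0.9696i, -0.9696 - 1.5980i, 1.5980 - 0.9696i


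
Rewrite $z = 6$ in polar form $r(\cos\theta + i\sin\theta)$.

r = |z| = sqrt(a^2 + b^2) = sqrt((6)^2 + (0)^2) = sqrt(36 + 0) = sqrt(36) = 6
b = 0 and a > 0, so z lies on the positive real axis: θ = 0°
z = 6(cos 0° + i sin 0°)


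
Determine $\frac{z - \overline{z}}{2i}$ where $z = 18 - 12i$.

z - conjugate(z) = 2bi
(z - conjugate(z))/(2i) = 2bi/(2i) = b = -12


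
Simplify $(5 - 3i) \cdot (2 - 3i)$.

(a1*a2 - b1*b2) + (a1*b2 + b1*a2)i
= (10 - 9) + (-15 + (-6))i
= 1 - 21i


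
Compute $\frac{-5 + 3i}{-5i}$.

Multiply numerator and denominator by conjugate (5i):
= (-5 + 3i)(5i) / (0^2 + (-5)^2)
= (-15 - 25i) / 25
Divide through by 5: (-3 - 5i) / 5
= -3/5 - i


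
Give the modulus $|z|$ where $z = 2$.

|z| = sqrt(a^2 + b^2) = sqrt(2^2 + 0^2) = sqrt(4) = 2


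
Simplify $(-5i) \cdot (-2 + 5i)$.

(a1*a2 - b1*b2) + (a1*b2 + b1*a2)i
= (0 - (-25)) + (0 + 10)i
= 25 + 10i


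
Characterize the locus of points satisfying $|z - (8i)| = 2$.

|z - z0| = r describes a circle centered at z0 with radius r
Here z0 = 8i and r = 2
Locus: Circle centered at (0, 8) with radius 2


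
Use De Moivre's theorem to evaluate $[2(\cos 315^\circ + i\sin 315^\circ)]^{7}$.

By De Moivre: z^n = r^n(cos(nθ) + i sin(nθ))
= 2^7(cos(7*315°) + i sin(7*315°))
= 128(cos 45° + i sin 45°)
= 64*sqrt(2) + 64*sqrt(2)i


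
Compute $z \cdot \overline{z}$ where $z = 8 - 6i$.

z * conjugate(z) = |z|^2 = a^2 + b^2
= 8^2 + (-6)^2 = 100


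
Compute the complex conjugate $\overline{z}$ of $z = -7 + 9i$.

If z = a + bi, then conjugate(z) = a - bi
conjugate(-7 + 9i) = -7 - 9i


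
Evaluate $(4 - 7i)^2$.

(a + bi)^2 = a^2 - b^2 + 2abi
= 4^2 - (-7)^2 + 2*4*(-7)i
= -33 - 56i


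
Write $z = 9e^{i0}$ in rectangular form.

a = r cos θ = 9 * 1 = 9
b = r sin θ = 9 * 0 = 0
z = 9


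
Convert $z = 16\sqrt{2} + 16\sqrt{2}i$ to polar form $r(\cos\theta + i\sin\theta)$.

r = |z| = sqrt(a^2 + b^2) = sqrt((16*sqrt(2))^2 + (16*sqrt(2))^2) = sqrt(512 + 512) = sqrt(1024) = 32
θ = arctan(b/a) = arctan(22.6274/22.6274) (quadrant-adjusted) = 45°
z = 32(cos 45° + i sin 45°)


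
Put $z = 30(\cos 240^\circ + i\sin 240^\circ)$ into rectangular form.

a = r cos θ = 30 * -1/2 = -15
b = r sin θ = 30 * -sqrt(3)/2 = -15*sqrt(3)
z = -15 - 15*sqrt(3)i


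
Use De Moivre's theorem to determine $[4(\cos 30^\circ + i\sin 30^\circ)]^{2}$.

By De Moivre: z^n = r^n(cos(nθ) + i sin(nθ))
= 4^2(cos(2*30°) + i sin(2*30°))
= 16(cos 60° + i sin 60°)
= 8 + 8*sqrt(3)i


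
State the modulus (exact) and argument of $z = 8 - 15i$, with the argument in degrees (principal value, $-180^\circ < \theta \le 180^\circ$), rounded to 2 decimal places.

|z| = sqrt(8^2 + (-15)^2) = 17
arg(z) = arctan(b/a) = arctan(-15/8) (quadrant-adjusted) = -61.93°


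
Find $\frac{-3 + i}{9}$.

Divisor is real, so divide each part by 9:
= -1/3 + (1/9)i


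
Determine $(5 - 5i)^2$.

(a + bi)^2 = a^2 - b^2 + 2abi
= 5^2 - (-5)^2 + 2*5*(-5)i
= -50i


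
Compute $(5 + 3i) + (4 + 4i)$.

(5 + 4) + (3 + 4)i = 9 + 7i


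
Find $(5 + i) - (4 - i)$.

(5 - 4) + (1 - (-1))i = 1 + 2i


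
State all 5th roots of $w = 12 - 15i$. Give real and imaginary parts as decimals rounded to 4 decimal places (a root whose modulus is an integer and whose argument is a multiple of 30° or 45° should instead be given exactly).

|w| = sqrt(369) ≈ 19.209373, arg(w) ≈ 308.659808°
Root modulus = sqrt(369)^(1/5) ≈ 1.805937
Root arguments: θ_k = (arg(w) + 360°k)/5 for k = 0, 1, ..., 4
Compute each root as (root modulus)(cos θ_k + i sin θ_k) using full-precision intermediates, then round to 4 decimal places.
Roots: 0.8553 + 1.5906i, -1.2484 + 1.3049i, -1.6269 - 0.7841i, 0.2430 - 1.7895i, 1.7770 - 0.3219i


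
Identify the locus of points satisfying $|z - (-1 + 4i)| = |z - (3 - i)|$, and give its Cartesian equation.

|z - z1| = |z - z2| means z is equidistant from z1 and z2,
i.e. the perpendicular bisector of the segment from (-1, 4) to (3, -1) (midpoint (1, 3/2)).
With z = x + yi, square both sides:
(x - (-1))^2 + (y - 4)^2 = (x - 3)^2 + (y - (-1))^2
The x^2 and y^2 terms cancel: 8x + (-10)y = 10 - 17 = -7
Simplify: 8x - 10y = -7
Locus: Perpendicular bisector of the segment from (-1, 4) to (3, -1): the line 8x - 10y = -7


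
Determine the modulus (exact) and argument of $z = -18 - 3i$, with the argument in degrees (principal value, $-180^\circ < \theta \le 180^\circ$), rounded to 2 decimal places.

|z| = sqrt((-18)^2 + (-3)^2) = sqrt(333)
arg(z) = arctan(b/a) = arctan(-3/-18) (quadrant-adjusted) = -170.54°


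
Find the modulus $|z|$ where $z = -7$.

|z| = sqrt(a^2 + b^2) = sqrt((-7)^2 + 0^2) = sqrt(49) = 7


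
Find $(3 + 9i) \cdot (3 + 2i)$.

(a1*a2 - b1*b2) + (a1*b2 + b1*a2)i
= (9 - 18) + (6 + 27)i
= -9 + 33i


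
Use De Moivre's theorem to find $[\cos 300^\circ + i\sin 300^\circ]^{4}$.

By De Moivre: z^n = r^n(cos(nθ) + i sin(nθ))
= 1^4(cos(4*300°) + i sin(4*300°))
= 1(cos 120° + i sin 120°)
= -1/2 + (sqrt(3)/2)i


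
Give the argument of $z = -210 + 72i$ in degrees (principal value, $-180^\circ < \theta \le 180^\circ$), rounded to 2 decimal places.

θ = arctan(b/a) = arctan(72/-210) (quadrant-adjusted) = 161.08°


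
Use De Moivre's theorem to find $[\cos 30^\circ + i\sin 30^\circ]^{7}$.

By De Moivre: z^n = r^n(cos(nθ) + i sin(nθ))
= 1^7(cos(7*30°) + i sin(7*30°))
= 1(cos 210° + i sin 210°)
= -sqrt(3)/2 - (1/2)i


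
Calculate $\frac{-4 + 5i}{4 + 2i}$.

Multiply numerator and denominator by conjugate (4 - 2i):
= (-4 + 5i)(4 - 2i) / (4^2 + 2^2)
= (-6 + 28i) / 20
Divide through by 2: (-3 + 14i) / 10
= -3/10 + (7/5)i


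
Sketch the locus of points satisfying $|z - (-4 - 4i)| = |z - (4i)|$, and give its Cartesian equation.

|z - z1| = |z - z2| means z is equidistant from z1 and z2,
i.e. the perpendicular bisector of the segment from (-4, -4) to (0, 4) (midpoint (-2, 0)).
With z = x + yi, square both sides:
(x - (-4))^2 + (y - (-4))^2 = (x - 0)^2 + (y - 4)^2
The x^2 and y^2 terms cancel: 8x + 16y = 16 - 32 = -16
Simplify: x + 2y = -2
Locus: Perpendicular bisector of the segment from (-4, -4) to (0, 4): the line x + 2y = -2
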